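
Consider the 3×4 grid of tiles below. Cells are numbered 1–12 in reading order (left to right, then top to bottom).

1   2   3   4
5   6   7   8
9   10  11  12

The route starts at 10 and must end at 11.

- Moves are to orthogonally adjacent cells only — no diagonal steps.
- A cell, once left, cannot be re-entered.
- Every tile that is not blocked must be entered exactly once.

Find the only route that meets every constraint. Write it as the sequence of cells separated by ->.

Need to visit all 12 open cells exactly once, starting at 10 and ending at 11.
Cell 4 has only two open neighbours (8 and 3), so the path must pass straight through it: one of those is the cell it's entered from and the other is where it exits.
Route from 10: left to 9, 2× up (reaching 1), right to 2, down to 6, right to 7, up to 3, right to 4, 2× down (reaching 12), left to 11 — 11 moves in all.
Check: all 12 open cells covered.

10 -> 9 -> 5 -> 1 -> 2 -> 6 -> 7 -> 3 -> 4 -> 8 -> 12 -> 11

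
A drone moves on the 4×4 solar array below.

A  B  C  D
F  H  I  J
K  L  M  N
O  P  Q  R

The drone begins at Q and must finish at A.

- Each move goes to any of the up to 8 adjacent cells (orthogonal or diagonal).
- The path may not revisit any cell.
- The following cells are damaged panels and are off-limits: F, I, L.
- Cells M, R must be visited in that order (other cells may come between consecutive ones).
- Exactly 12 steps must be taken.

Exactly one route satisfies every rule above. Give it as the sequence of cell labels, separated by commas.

Q, P, O, K, H, M, R, N, J, D, C, B, A

The waypoints must appear in the order M, R, with no cell reused.
Route from Q: 2× left (reaching O), up to K, up-right to H, 2× down-right (reaching R), 3× up (reaching D), 3× left (reaching A) — 12 moves in all.
Check: order respected (M at step 5, R at step 6); 12 moves as required.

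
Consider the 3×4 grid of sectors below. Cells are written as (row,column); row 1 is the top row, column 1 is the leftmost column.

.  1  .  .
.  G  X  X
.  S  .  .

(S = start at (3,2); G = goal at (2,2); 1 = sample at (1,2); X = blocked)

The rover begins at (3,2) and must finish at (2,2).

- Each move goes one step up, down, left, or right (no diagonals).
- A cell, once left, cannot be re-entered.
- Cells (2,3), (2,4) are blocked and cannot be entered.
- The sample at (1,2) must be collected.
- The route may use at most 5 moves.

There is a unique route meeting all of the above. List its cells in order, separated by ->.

(3,2) -> (3,1) -> (2,1) -> (1,1) -> (1,2) -> (2,2)

The 5-move cap with required stops at (1,2) leaves no slack for detours.
Route from (3,2): left 1 to (3,1), up 2 to (1,1), right 1 to (1,2), down 1 to (2,2) — 5 moves in all.
Check: all required cells visited; 5 ≤ 5 moves.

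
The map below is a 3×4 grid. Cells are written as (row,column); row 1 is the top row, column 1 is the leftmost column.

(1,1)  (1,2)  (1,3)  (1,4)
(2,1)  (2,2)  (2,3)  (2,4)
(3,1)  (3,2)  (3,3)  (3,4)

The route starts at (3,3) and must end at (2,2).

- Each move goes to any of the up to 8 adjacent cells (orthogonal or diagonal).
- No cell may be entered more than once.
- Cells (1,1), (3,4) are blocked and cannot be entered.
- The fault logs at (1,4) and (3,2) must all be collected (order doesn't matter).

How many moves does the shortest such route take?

Any route passes through (1,4) and (3,2) in some order between (3,3) and (2,2). Summing Chebyshev distances along each leg and taking the cheapest ordering ((3,3) → (3,2) → (1,4) → (2,2)) gives a lower bound of 1 + 2 + 2 = 5 moves.
A route of 5 moves achieves this: (3,3) → (2,4) → (1,4) → (2,3) → (3,2) → (2,2).
Since 5 matches the lower bound, it is optimal.

5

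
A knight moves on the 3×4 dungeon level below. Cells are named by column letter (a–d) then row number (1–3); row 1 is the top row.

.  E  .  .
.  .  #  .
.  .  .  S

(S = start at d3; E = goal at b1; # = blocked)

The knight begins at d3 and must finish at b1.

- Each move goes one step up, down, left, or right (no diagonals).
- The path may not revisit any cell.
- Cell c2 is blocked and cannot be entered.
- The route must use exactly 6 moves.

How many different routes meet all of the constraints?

Need simple routes of exactly 6 moves from d3 to b1 (Manhattan distance 4, so 1 moves are spent on a detour and 1 undoing it).
Enumerating: d3 c3 b3 b2 a2 a1 b1 | d3 c3 b3 a3 a2 a1 b1 | d3 c3 b3 a3 a2 b2 b1.
That gives 3 routes.

3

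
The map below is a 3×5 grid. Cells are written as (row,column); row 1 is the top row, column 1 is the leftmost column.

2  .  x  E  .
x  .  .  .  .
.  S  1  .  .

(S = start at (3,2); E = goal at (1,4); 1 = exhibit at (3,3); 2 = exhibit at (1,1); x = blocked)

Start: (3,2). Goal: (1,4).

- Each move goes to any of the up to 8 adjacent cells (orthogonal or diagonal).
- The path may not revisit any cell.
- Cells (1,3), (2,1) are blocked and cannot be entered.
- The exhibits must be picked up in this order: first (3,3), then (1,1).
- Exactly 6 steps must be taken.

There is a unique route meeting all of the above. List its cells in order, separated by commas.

(3,2), (3,3), (2,2), (1,1), (1,2), (2,3), (1,4)

The waypoints must appear in the order (3,3), (1,1), with no cell reused.
Route from (3,2): right 1 to (3,3), up-left 2 to (1,1), right 1 to (1,2), down-right 1 to (2,3), up-right 1 to (1,4) — 6 moves in all.
Check: order respected (1 at step 1, 2 at step 3); 6 moves as required.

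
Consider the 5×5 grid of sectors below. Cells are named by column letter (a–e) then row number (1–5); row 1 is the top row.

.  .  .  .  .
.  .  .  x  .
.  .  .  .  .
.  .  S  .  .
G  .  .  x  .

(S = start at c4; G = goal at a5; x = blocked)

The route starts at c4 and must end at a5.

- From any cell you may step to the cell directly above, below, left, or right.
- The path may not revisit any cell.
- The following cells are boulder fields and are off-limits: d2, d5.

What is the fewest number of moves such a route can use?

The Manhattan distance from c4 to a5 is |4−5| + |3−1| = 3, so at least 3 moves are needed.
A route of 3 moves achieves this: c4 → c5 → b5 → a5.
Since 3 matches the lower bound, it is optimal.

3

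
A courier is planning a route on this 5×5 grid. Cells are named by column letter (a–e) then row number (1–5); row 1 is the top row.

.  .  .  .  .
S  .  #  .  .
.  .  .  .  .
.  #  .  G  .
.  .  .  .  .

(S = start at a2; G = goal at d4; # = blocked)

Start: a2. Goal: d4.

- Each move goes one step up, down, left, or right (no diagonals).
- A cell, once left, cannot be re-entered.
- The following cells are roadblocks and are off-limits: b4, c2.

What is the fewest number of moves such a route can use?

5

The Manhattan distance from a2 to d4 is |2−4| + |1−4| = 5, so at least 5 moves are needed.
A route of 5 moves achieves this: a2 → a3 → b3 → c3 → c4 → d4.
Since 5 matches the lower bound, it is optimal.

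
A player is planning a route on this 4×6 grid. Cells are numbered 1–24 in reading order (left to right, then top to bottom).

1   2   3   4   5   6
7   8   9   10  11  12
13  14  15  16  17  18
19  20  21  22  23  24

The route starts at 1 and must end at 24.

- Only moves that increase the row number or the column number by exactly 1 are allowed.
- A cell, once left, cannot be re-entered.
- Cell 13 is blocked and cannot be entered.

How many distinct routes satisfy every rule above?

A right/down-only route from 1 to 24 makes exactly 3 down-moves and 5 right-moves in some order.
With no other constraints that would be C(8,3) = 56 routes.
Subtract routes through each blocked cell (inclusion–exclusion for overlaps): − through 13: 6 → 50.
That gives 50 routes.

50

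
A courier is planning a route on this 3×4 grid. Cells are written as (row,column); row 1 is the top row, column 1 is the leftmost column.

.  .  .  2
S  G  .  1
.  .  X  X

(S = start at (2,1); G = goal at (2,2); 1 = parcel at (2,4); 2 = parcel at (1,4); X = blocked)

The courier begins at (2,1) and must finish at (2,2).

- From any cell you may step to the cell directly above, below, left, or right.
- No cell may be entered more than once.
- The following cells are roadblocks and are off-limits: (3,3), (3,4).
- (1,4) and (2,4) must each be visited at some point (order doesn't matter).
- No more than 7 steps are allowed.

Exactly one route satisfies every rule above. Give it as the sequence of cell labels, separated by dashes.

(2,1) - (1,1) - (1,2) - (1,3) - (1,4) - (2,4) - (2,3) - (2,2)

The 7-move cap with required stops at (1,4), (2,4) leaves no slack for detours.
Route from (2,1): up to (1,1), 3× right (reaching (1,4)), down to (2,4), 2× left (reaching (2,2)) — 7 moves in all.
Check: all required cells visited; 7 ≤ 7 moves.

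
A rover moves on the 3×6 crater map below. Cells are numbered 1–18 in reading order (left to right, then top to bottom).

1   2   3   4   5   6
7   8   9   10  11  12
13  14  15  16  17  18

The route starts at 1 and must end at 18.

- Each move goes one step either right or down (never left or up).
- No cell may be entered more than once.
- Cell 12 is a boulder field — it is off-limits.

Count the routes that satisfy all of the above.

15

A right/down-only route from 1 to 18 makes exactly 2 down-moves and 5 right-moves in some order.
With no other constraints that would be C(7,2) = 21 routes.
Subtract routes through each blocked cell (inclusion–exclusion for overlaps): − through 12: 6 → 15.
That gives 15 routes.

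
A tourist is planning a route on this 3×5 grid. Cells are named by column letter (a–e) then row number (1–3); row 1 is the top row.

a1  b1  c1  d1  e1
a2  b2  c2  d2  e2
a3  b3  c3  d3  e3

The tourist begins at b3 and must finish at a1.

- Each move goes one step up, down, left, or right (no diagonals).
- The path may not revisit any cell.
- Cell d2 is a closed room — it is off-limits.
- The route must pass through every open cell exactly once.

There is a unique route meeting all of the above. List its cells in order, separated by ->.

b3 -> a3 -> a2 -> b2 -> c2 -> c3 -> d3 -> e3 -> e2 -> e1 -> d1 -> c1 -> b1 -> a1

Need to visit all 14 open cells exactly once, starting at b3 and ending at a1.
Cell e3 has only two open neighbours (e2 and d3), so the path must pass straight through it: one of those is the cell it's entered from and the other is where it exits.
Route from b3: left 1 to a3, up 1 to a2, right 2 to c2, down 1 to c3, right 2 to e3, up 2 to e1, left 4 to a1 — 13 moves in all.
Check: all 14 open cells covered.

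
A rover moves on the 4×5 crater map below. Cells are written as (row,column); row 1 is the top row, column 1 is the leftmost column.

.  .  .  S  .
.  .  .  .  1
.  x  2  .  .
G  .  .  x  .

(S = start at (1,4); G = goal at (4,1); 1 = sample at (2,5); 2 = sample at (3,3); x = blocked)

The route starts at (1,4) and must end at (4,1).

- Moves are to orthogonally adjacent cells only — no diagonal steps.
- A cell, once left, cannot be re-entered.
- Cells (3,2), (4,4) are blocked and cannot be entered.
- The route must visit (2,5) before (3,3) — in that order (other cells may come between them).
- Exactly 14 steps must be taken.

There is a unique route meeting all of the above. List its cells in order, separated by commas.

(1,4), (1,3), (1,2), (1,1), (2,1), (2,2), (2,3), (2,4), (2,5), (3,5), (3,4), (3,3), (4,3), (4,2), (4,1)

The waypoints must appear in the order (2,5), (3,3), with no cell reused.
Route from (1,4): left 3 to (1,1), down 1 to (2,1), right 4 to (2,5), down 1 to (3,5), left 2 to (3,3), down 1 to (4,3), left 2 to (4,1) — 14 moves in all.
Check: order respected (1 at step 8, 2 at step 11); 14 moves as required.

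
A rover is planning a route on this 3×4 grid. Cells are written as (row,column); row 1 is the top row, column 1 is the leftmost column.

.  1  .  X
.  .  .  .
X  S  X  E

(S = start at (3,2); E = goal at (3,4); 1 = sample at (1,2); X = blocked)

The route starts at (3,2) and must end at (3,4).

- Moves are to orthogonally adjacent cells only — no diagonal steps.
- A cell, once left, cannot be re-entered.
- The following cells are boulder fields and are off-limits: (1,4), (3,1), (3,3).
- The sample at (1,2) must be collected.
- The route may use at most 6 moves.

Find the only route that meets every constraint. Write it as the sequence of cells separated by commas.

(3,2), (2,2), (1,2), (1,3), (2,3), (2,4), (3,4)

The budget equals the shortest possible length, so every move has to be on a shortest route through the required cells.
Route from (3,2): up 2 to (1,2), right 1 to (1,3), down 1 to (2,3), right 1 to (2,4), down 1 to (3,4) — 6 moves in all.
Check: all required cells visited; 6 ≤ 6 moves.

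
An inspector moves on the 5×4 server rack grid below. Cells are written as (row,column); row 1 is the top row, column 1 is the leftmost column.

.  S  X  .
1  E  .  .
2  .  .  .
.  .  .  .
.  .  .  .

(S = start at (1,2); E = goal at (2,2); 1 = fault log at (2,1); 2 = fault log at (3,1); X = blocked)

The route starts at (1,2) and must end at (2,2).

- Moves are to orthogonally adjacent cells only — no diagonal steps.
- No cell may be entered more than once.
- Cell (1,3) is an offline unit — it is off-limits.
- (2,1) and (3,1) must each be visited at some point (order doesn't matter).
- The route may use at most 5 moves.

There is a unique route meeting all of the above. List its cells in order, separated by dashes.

(1,2) - (1,1) - (2,1) - (3,1) - (3,2) - (2,2)

The 5-move cap with required stops at (2,1), (3,1) leaves no slack for detours.
Route from (1,2): left 1 to (1,1), down 2 to (3,1), right 1 to (3,2), up 1 to (2,2) — 5 moves in all.
Check: all required cells visited; 5 ≤ 5 moves.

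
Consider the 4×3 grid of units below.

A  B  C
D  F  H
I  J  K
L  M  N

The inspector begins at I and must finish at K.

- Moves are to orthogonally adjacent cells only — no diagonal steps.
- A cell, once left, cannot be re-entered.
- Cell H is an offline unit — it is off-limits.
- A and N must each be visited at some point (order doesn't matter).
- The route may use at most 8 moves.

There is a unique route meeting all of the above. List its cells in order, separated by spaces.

The budget equals the shortest possible length, so every move has to be on a shortest route through the required cells.
Route from I: 2× up (reaching A), right to B, 3× down (reaching M), right to N, up to K — 8 moves in all.
Check: all required cells visited; 8 ≤ 8 moves.

I D A B F J M N K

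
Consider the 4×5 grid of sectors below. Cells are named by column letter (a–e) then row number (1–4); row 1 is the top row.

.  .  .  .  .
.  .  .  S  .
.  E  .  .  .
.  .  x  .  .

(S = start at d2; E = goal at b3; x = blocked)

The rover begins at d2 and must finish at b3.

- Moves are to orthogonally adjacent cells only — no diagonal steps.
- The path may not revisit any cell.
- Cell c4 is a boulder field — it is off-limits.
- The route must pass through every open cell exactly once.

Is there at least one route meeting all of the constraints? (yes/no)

no

Colour the cells like a checkerboard: each orthogonal step flips colour, so a Hamiltonian route alternates colours. Here there are 10 cells of one colour and 9 of the other, with start on the opposite colour to the goal — the counts and endpoints can't be arranged into an alternating sequence of length 19, so no Hamiltonian route exists.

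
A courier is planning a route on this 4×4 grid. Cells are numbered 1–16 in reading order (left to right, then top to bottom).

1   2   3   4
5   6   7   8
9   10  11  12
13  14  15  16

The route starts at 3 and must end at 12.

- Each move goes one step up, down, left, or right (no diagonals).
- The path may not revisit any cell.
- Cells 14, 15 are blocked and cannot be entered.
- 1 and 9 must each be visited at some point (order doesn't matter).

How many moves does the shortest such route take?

7

Any route passes through 1 and 9 in some order between 3 and 12. Summing Manhattan distances along each leg and taking the cheapest ordering (3 → 1 → 9 → 12) gives a lower bound of 2 + 2 + 3 = 7 moves.
A route of 7 moves achieves this: 3 → 2 → 1 → 5 → 9 → 10 → 11 → 12.
Since 7 matches the lower bound, it is optimal.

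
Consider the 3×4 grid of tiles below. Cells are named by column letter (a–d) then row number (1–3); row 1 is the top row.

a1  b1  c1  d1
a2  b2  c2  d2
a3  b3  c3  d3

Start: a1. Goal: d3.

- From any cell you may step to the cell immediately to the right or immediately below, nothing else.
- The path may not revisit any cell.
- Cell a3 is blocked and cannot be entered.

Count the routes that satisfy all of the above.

9

A right/down-only route from a1 to d3 makes exactly 2 down-moves and 3 right-moves in some order.
With no other constraints that would be C(5,2) = 10 routes.
Subtract routes through each blocked cell (inclusion–exclusion for overlaps): − through a3: 1 → 9.
That gives 9 routes.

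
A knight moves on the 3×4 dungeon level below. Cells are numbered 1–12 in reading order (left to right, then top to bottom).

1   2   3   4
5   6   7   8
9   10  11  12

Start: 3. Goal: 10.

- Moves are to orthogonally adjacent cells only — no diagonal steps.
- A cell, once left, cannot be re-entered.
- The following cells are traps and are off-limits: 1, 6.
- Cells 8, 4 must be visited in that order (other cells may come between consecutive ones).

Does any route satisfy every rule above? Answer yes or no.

Ignoring the required order, 2 revisit-free routes from 3 to 10 pass through all of 8 and 4; the waypoint orders that occur are 4 → 8 (2) — never 8 → 4.

no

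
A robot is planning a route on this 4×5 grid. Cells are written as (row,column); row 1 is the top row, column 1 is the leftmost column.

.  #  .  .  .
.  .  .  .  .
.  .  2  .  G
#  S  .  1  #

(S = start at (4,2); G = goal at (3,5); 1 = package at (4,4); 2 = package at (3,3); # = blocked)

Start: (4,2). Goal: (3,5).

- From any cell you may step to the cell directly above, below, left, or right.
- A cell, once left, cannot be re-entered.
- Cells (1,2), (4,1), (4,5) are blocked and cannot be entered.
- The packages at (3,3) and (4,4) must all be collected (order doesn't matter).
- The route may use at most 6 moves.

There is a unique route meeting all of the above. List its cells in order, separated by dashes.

(4,2) - (3,2) - (3,3) - (4,3) - (4,4) - (3,4) - (3,5)

The 6-move cap with required stops at (3,3), (4,4) leaves no slack for detours.
Route from (4,2): up 1 to (3,2), right 1 to (3,3), down 1 to (4,3), right 1 to (4,4), up 1 to (3,4), right 1 to (3,5) — 6 moves in all.
Check: all required cells visited; 6 ≤ 6 moves.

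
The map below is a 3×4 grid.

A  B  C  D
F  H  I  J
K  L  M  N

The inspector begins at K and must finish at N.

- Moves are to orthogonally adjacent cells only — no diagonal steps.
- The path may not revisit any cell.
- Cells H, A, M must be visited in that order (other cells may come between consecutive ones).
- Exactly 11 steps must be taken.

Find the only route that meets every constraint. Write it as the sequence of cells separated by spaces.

The waypoints must appear in the order H, A, M, with no cell reused.
Route from K: right to L, up to H, left to F, up to A, 3× right (reaching D), down to J, left to I, down to M, right to N — 11 moves in all.
Check: order respected (H at step 2, A at step 4, M at step 10); 11 moves as required.

K L H F A B C D J I M N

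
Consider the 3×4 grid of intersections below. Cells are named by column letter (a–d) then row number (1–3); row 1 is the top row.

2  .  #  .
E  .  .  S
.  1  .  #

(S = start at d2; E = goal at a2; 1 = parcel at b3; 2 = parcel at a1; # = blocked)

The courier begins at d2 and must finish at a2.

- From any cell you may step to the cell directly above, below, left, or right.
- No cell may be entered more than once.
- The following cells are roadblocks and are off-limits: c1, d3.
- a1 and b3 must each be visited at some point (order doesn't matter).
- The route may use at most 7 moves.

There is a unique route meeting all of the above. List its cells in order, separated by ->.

d2 -> c2 -> c3 -> b3 -> b2 -> b1 -> a1 -> a2

The budget equals the shortest possible length, so every move has to be on a shortest route through the required cells.
Route from d2: left to c2, down to c3, left to b3, 2× up (reaching b1), left to a1, down to a2 — 7 moves in all.
Check: all required cells visited; 7 ≤ 7 moves.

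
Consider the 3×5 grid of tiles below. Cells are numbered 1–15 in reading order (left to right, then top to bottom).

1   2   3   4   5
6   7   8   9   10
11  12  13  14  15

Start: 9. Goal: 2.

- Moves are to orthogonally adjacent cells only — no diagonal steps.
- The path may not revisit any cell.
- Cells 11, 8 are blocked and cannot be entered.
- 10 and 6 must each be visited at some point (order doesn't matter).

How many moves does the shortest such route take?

9

Any route passes through 10 and 6 in some order between 9 and 2. Summing Manhattan distances along each leg and taking the cheapest ordering (9 → 10 → 6 → 2) gives a lower bound of 1 + 4 + 2 = 7 moves.
That bound ignores the blocked cells. Measuring each leg by the fewest moves that actually steer around them (9→10: 1; 10→6: 6; 6→2: 2) raises the lower bound to 9.
A route of 9 moves exists: 9 → 10 → 15 → 14 → 13 → 12 → 7 → 6 → 1 → 2.
Since 9 matches that lower bound, it is optimal.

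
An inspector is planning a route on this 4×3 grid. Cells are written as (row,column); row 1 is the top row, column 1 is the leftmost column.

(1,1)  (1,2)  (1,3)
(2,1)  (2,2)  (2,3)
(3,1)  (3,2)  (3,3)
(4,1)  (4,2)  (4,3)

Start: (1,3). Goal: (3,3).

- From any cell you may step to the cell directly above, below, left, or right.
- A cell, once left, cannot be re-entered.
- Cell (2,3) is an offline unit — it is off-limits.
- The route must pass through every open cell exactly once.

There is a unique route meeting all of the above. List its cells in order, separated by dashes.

(1,3) - (1,2) - (1,1) - (2,1) - (2,2) - (3,2) - (3,1) - (4,1) - (4,2) - (4,3) - (3,3)

Need to visit all 11 open cells exactly once, starting at (1,3) and ending at (3,3).
Route from (1,3): left 2 to (1,1), down 1 to (2,1), right 1 to (2,2), down 1 to (3,2), left 1 to (3,1), down 1 to (4,1), right 2 to (4,3), up 1 to (3,3) — 10 moves in all.
Check: all 11 open cells covered.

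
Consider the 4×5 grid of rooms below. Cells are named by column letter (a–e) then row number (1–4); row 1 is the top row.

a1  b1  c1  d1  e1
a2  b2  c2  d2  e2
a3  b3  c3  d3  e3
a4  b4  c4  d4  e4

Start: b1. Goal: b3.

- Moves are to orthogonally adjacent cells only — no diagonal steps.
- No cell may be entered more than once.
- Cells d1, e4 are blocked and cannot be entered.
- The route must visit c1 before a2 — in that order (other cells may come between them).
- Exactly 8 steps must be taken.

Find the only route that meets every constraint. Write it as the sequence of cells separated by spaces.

b1 c1 c2 b2 a2 a3 a4 b4 b3

The waypoints must appear in the order c1, a2, with no cell reused.
Route from b1: right 1 to c1, down 1 to c2, left 2 to a2, down 2 to a4, right 1 to b4, up 1 to b3 — 8 moves in all.
Check: order respected (c1 at step 1, a2 at step 4); 8 moves as required.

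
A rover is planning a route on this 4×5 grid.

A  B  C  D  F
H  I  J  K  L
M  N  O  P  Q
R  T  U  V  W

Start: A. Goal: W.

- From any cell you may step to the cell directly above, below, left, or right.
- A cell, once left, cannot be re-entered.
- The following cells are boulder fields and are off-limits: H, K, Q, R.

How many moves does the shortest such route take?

7

The Manhattan distance from A to W is |1−4| + |1−5| = 7, so at least 7 moves are needed.
A route of 7 moves achieves this: A → B → I → N → T → U → V → W.
Since 7 matches the lower bound, it is optimal.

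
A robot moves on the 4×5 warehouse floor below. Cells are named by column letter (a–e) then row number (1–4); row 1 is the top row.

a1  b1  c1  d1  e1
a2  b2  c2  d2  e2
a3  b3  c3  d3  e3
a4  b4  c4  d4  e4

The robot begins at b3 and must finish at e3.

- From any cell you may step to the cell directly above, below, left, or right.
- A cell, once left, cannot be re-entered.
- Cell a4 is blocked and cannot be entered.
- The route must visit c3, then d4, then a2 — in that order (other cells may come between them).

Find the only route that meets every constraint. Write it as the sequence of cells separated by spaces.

b3 c3 c4 d4 d3 d2 c2 b2 a2 a1 b1 c1 d1 e1 e2 e3

The waypoints must appear in the order c3, d4, a2, with no cell reused.
Route from b3: right to c3, down to c4, right to d4, 2× up (reaching d2), 3× left (reaching a2), up to a1, 4× right (reaching e1), 2× down (reaching e3) — 15 moves in all.
Check: order respected (c3 at step 1, d4 at step 3, a2 at step 8).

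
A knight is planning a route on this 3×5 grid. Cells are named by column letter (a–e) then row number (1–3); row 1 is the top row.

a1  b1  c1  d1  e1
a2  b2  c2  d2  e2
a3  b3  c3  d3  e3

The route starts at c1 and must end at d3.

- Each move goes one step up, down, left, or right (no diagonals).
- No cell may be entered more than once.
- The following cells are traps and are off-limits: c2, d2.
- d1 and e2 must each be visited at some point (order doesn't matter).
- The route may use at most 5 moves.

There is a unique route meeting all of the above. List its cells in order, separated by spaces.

c1 d1 e1 e2 e3 d3

The budget equals the shortest possible length, so every move has to be on a shortest route through the required cells.
Route from c1: 2× right (reaching e1), 2× down (reaching e3), left to d3 — 5 moves in all.
Check: all required cells visited; 5 ≤ 5 moves.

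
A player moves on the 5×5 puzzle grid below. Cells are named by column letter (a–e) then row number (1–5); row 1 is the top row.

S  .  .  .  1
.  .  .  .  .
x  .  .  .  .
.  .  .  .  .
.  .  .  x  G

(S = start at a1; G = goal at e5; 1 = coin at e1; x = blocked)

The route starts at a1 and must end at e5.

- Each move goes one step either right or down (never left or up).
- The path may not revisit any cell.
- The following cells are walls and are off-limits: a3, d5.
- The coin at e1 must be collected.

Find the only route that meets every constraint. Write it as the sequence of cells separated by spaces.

a1 b1 c1 d1 e1 e2 e3 e4 e5

Moves only go right or down, so the column and row indices never decrease.
Route from a1: 4× right (reaching e1), 4× down (reaching e5) — 8 moves in all.
Check: all required cells visited.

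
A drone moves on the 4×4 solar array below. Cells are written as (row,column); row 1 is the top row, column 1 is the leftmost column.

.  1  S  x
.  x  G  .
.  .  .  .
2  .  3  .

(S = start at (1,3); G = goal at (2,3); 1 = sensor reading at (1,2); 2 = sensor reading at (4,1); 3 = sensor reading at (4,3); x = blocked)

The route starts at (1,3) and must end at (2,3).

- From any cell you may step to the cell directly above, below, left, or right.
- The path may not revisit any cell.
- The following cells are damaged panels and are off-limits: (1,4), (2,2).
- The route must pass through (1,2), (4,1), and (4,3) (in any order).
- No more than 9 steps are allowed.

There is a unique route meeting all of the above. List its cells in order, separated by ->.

Any route must reach (1,2), (4,1), and (4,3) and still end at (2,3) within 9 moves, so the order of the required stops is forced.
Route from (1,3): left 2 to (1,1), down 3 to (4,1), right 2 to (4,3), up 2 to (2,3) — 9 moves in all.
Check: all required cells visited; 9 ≤ 9 moves.

(1,3) -> (1,2) -> (1,1) -> (2,1) -> (3,1) -> (4,1) -> (4,2) -> (4,3) -> (3,3) -> (2,3)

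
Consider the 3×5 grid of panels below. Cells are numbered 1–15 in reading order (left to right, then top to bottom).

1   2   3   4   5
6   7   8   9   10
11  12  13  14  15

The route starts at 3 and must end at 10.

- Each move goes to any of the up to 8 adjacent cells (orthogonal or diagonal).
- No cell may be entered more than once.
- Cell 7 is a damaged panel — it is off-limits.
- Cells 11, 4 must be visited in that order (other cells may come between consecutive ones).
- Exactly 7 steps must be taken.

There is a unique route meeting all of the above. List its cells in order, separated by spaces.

The waypoints must appear in the order 11, 4, with no cell reused.
Route from 3: left 1 to 2, down-left 1 to 6, down 1 to 11, right 1 to 12, up-right 2 to 4, down-right 1 to 10 — 7 moves in all.
Check: order respected (11 at step 3, 4 at step 6); 7 moves as required.

3 2 6 11 12 8 4 10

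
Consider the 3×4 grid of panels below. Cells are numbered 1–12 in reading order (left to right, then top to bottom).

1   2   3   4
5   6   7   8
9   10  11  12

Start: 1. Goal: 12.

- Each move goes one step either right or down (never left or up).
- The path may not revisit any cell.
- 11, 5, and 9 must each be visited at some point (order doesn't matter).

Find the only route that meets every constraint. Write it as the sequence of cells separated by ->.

1 -> 5 -> 9 -> 10 -> 11 -> 12

Moves only go right or down, so the column and row indices never decrease.
Route from 1: down 2 to 9, right 3 to 12 — 5 moves in all.
Check: all required cells visited.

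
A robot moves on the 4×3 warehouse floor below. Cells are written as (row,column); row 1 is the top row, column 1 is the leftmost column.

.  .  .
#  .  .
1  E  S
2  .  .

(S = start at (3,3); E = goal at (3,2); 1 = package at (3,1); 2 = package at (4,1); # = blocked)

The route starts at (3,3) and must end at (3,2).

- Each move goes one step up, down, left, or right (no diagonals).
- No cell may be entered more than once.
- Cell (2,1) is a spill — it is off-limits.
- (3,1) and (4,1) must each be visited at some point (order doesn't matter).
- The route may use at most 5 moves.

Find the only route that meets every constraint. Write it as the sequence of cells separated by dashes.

(3,3) - (4,3) - (4,2) - (4,1) - (3,1) - (3,2)

The budget equals the shortest possible length, so every move has to be on a shortest route through the required cells.
Route from (3,3): down to (4,3), 2× left (reaching (4,1)), up to (3,1), right to (3,2) — 5 moves in all.
Check: all required cells visited; 5 ≤ 5 moves.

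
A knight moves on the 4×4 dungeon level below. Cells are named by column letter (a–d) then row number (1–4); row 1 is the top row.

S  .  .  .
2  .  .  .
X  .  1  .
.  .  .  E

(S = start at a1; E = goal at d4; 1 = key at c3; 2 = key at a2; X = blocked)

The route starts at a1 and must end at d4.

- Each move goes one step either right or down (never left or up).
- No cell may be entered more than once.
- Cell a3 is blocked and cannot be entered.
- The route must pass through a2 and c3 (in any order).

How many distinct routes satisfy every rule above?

A right/down-only route from a1 to d4 makes exactly 3 down-moves and 3 right-moves in some order.
With no other constraints that would be C(6,3) = 20 routes.
A monotone route can only reach the required cells in the order a2, c3, so split there and multiply the segment counts (each segment already excludes blocked cells): a1→a2: 1; a2→c3: 2; c3→d4: 2; product = 4.
That gives 4 routes.

4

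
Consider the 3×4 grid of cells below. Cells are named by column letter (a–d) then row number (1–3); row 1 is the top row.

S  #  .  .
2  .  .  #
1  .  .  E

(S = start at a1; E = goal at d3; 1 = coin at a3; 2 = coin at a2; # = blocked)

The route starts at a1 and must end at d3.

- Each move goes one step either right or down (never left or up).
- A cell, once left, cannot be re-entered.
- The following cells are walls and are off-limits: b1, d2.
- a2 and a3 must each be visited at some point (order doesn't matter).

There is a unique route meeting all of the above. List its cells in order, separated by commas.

a1, a2, a3, b3, c3, d3

Moves only go right or down, so the column and row indices never decrease.
Route from a1: down 2 to a3, right 3 to d3 — 5 moves in all.
Check: all required cells visited.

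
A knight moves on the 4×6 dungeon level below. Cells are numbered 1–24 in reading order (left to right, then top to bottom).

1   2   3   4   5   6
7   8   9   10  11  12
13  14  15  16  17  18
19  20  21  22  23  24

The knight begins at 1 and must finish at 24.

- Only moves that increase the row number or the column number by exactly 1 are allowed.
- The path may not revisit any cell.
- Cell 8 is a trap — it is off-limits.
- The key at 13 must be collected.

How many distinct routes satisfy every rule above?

6

A right/down-only route from 1 to 24 makes exactly 3 down-moves and 5 right-moves in some order.
With no other constraints that would be C(8,3) = 56 routes.
Split at 13 and multiply the segment counts (each segment already excludes blocked cells): 1→13: 1; 13→24: 6; product = 6.
That gives 6 routes.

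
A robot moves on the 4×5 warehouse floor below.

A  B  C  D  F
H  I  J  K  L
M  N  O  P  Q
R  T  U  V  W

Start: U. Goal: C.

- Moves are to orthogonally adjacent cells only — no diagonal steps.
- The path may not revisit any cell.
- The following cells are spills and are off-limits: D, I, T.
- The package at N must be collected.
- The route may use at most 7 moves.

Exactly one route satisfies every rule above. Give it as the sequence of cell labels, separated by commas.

U, O, N, M, H, A, B, C

The 7-move cap with required stops at N leaves no slack for detours.
Route from U: up 1 to O, left 2 to M, up 2 to A, right 2 to C — 7 moves in all.
Check: all required cells visited; 7 ≤ 7 moves.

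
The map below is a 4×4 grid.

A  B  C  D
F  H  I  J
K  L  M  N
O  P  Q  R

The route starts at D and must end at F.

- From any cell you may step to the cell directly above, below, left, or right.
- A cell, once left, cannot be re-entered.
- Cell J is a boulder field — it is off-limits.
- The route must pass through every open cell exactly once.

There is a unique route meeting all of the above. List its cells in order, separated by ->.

D -> C -> I -> M -> N -> R -> Q -> P -> O -> K -> L -> H -> B -> A -> F

Need to visit all 15 open cells exactly once, starting at D and ending at F.
Cell A has only two open neighbours (F and B), so the path must pass straight through it: one of those is the cell it's entered from and the other is where it exits.
Route from D: left 1 to C, down 2 to M, right 1 to N, down 1 to R, left 3 to O, up 1 to K, right 1 to L, up 2 to B, left 1 to A, down 1 to F — 14 moves in all.
Check: all 15 open cells covered.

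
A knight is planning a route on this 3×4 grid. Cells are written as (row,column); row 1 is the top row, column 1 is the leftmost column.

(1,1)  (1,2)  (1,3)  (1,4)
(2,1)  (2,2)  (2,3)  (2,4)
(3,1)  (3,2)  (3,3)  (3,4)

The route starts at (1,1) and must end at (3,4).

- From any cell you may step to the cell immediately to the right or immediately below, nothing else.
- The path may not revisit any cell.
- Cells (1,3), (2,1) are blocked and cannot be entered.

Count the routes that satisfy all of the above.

3

A right/down-only route from (1,1) to (3,4) makes exactly 2 down-moves and 3 right-moves in some order.
With no other constraints that would be C(5,2) = 10 routes.
Subtract routes through each blocked cell (inclusion–exclusion for overlaps): − through (1,3): 3 − through (2,1): 4 → 3.
That gives 3 routes.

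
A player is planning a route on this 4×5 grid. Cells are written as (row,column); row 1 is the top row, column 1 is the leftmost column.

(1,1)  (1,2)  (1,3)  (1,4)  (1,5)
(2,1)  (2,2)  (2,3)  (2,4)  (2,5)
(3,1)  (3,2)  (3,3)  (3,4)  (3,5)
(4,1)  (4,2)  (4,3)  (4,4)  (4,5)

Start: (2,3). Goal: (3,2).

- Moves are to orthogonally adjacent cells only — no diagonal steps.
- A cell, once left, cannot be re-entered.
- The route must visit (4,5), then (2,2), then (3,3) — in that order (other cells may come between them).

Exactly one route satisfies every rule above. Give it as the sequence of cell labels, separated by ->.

The waypoints must appear in the order (4,5), (2,2), (3,3), with no cell reused.
Route from (2,3): right to (2,4), 2× down (reaching (4,4)), right to (4,5), 3× up (reaching (1,5)), 3× left (reaching (1,2)), down to (2,2), left to (2,1), 2× down (reaching (4,1)), 2× right (reaching (4,3)), up to (3,3), left to (3,2) — 18 moves in all.
Check: order respected ((4,5) at step 4, (2,2) at step 11, (3,3) at step 17).

(2,3) -> (2,4) -> (3,4) -> (4,4) -> (4,5) -> (3,5) -> (2,5) -> (1,5) -> (1,4) -> (1,3) -> (1,2) -> (2,2) -> (2,1) -> (3,1) -> (4,1) -> (4,2) -> (4,3) -> (3,3) -> (3,2)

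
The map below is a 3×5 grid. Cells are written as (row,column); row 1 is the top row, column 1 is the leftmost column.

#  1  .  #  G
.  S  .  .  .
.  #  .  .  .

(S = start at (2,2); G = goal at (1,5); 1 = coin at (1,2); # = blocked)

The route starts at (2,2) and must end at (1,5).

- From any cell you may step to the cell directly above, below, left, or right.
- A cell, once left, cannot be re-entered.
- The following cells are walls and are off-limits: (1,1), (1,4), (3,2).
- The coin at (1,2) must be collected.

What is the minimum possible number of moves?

Any route passes through (1,2) somewhere between (2,2) and (1,5). Summing Manhattan distances along the two legs ((2,2) → (1,2) → (1,5)) gives a lower bound of 1 + 3 = 4 moves.
That bound ignores the blocked cells. Measuring each leg by the fewest moves that actually steer around them ((2,2)→(1,2): 1; (1,2)→(1,5): 5) raises the lower bound to 6.
A route of 6 moves exists: (2,2) → (1,2) → (1,3) → (2,3) → (2,4) → (2,5) → (1,5).
Since 6 matches that lower bound, it is optimal.

6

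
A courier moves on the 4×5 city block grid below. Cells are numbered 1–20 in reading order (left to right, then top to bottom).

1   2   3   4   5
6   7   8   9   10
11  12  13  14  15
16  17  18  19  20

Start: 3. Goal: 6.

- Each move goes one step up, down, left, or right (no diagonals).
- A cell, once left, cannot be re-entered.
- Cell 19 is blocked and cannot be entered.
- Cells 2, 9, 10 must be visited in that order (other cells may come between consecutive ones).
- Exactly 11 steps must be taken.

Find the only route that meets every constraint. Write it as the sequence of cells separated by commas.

3, 2, 7, 8, 9, 10, 15, 14, 13, 12, 11, 6

The waypoints must appear in the order 2, 9, 10, with no cell reused.
Route from 3: left 1 to 2, down 1 to 7, right 3 to 10, down 1 to 15, left 4 to 11, up 1 to 6 — 11 moves in all.
Check: order respected (2 at step 1, 9 at step 4, 10 at step 5); 11 moves as required.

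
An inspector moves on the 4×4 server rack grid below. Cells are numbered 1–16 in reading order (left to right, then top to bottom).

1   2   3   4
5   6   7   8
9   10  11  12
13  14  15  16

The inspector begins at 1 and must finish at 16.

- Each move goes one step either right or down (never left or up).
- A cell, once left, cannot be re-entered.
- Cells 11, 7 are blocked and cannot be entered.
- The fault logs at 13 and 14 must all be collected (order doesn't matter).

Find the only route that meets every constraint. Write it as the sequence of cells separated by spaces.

1 5 9 13 14 15 16

Moves only go right or down, so the column and row indices never decrease.
Route from 1: down 3 to 13, right 3 to 16 — 6 moves in all.
Check: all required cells visited.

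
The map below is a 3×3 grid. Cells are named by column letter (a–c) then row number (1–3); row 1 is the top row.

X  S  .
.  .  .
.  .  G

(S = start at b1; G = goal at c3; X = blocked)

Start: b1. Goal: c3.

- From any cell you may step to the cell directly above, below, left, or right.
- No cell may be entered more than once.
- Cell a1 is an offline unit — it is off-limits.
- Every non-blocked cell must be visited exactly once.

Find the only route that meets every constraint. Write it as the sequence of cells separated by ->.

Need to visit all 8 open cells exactly once, starting at b1 and ending at c3.
Cell a2 has only two open neighbours (a3 and b2), so the path must pass straight through it: one of those is the cell it's entered from and the other is where it exits.
Route from b1: right to c1, down to c2, 2× left (reaching a2), down to a3, 2× right (reaching c3) — 7 moves in all.
Check: all 8 open cells covered.

b1 -> c1 -> c2 -> b2 -> a2 -> a3 -> b3 -> c3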